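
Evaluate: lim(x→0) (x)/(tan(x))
This is a 0/0 indeterminate form.

Apply L'Hôpital's rule: differentiate numerator and denominator separately.
  f(x) = x   ⇒   f'(x) = 1
  g(x) = tan(x)   ⇒   g'(x) = tan(x)^2 + 1
  lim(x→0) f'(x)/g'(x) = lim(x→0) (1)/(tan(x)^2 + 1)
  = 1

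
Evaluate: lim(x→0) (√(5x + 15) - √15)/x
This is a standard limit.

Factor or rationalize the expression:
  lim(x→0) (√(5x + 15) - √15)/x = sqrt(15)/6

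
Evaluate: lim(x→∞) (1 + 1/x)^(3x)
This is an exponential indeterminate form.

For exponential indeterminate forms, take the natural log:
  Let L = lim(x→∞) (1 + 1/x)^(3x)
  Then ln(L) = lim(x→∞) [exponent × ln(base)]
  Evaluate using L'Hôpital or standard limits, then exponentiate.
  L = e^(3)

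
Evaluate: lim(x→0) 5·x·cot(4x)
This is a 0·∞ indeterminate form.

Rewrite 0·∞ as a quotient (0/0 or ∞/∞ form), then apply L'Hôpital's rule:
  lim(x→0) 5·x·cot(4x) = 5/4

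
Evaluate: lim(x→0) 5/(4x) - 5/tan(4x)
This is an ∞-∞ indeterminate form.

Combine fractions or rationalize to convert ∞-∞ to 0/0 form:
  lim(x→0) 5/(4x) - 5/tan(4x) = 0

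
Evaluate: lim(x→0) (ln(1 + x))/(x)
This is a 0/0 indeterminate form.

Apply L'Hôpital's rule: differentiate numerator and denominator separately.
  f(x) = ln(x + 1)   ⇒   f'(x) = 1/(x + 1)
  g(x) = x   ⇒   g'(x) = 1
  lim(x→0) f'(x)/g'(x) = lim(x→0) (1/(x + 1))/(1)
  = 1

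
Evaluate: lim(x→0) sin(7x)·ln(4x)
This is a 0·∞ indeterminate form.

Rewrite 0·∞ as a quotient (0/0 or ∞/∞ form), then apply L'Hôpital's rule:
  lim(x→0) sin(7x)·ln(4x) = 0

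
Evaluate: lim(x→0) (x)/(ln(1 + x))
This is a 0/0 indeterminate form.

Apply L'Hôpital's rule: differentiate numerator and denominator separately.
  f(x) = x   ⇒   f'(x) = 1
  g(x) = ln(x + 1)   ⇒   g'(x) = 1/(x + 1)
  lim(x→0) f'(x)/g'(x) = lim(x→0) (1)/(1/(x + 1))
  = 1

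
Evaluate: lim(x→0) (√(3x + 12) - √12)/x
This is a standard limit.

Factor or rationalize the expression:
  lim(x→0) (√(3x + 12) - √12)/x = sqrt(3)/4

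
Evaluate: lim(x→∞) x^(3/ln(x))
This is an exponential indeterminate form.

For exponential indeterminate forms, take the natural log:
  Let L = lim(x→∞) x^(3/ln(x))
  Then ln(L) = lim(x→∞) [exponent × ln(base)]
  Evaluate using L'Hôpital or standard limits, then exponentiate.
  L = e^(3)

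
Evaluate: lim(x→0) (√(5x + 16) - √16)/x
This is a standard limit.

Factor or rationalize the expression:
  lim(x→0) (√(5x + 16) - √16)/x = 5/8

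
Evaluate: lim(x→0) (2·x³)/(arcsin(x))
This is a 0/0 indeterminate form.

Apply L'Hôpital's rule: differentiate numerator and denominator separately.
  f(x) = 2·x^3   ⇒   f'(x) = 6·x^2
  g(x) = asin(x)   ⇒   g'(x) = 1/sqrt(1 - x^2)
  lim(x→0) f'(x)/g'(x) = lim(x→0) (6·x^2)/(1/sqrt(1 - x^2))
  = 0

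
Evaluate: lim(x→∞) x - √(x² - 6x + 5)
This is an ∞-∞ indeterminate form.

Combine fractions or rationalize to convert ∞-∞ to 0/0 form:
  lim(x→∞) x - √(x² - 6x + 5) = 3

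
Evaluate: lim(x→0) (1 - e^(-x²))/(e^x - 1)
This is a 0/0 indeterminate form.

Apply L'Hôpital's rule: differentiate numerator and denominator separately.
  f(x) = 1 - e^(-x^2)   ⇒   f'(x) = 2·x·e^(-x^2)
  g(x) = e^(x) - 1   ⇒   g'(x) = e^(x)
  lim(x→0) f'(x)/g'(x) = lim(x→0) (2·x·e^(-x^2))/(e^(x))
  = 0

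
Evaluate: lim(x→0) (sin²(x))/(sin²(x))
This is a 0/0 indeterminate form.

Apply L'Hôpital's rule: differentiate numerator and denominator separately.
  f(x) = sin(x)^2   ⇒   f'(x) = 2·sin(x)·cos(x)
  g(x) = sin(x)^2   ⇒   g'(x) = 2·sin(x)·cos(x)
  lim(x→0) f'(x)/g'(x) = lim(x→0) (2·sin(x)·cos(x))/(2·sin(x)·cos(x))
  = 1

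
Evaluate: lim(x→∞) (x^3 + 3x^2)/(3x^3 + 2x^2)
This is an ∞/∞ indeterminate form.

Apply L'Hôpital's rule: differentiate numerator and denominator separately.
  f(x) = x^3 + 3·x^2   ⇒   f'(x) = 3·x^2 + 6·x
  g(x) = 3·x^3 + 2·x^2   ⇒   g'(x) = 9·x^2 + 4·x
  lim(x→∞) f'(x)/g'(x) = lim(x→∞) (3·x^2 + 6·x)/(9·x^2 + 4·x)
  = 1/3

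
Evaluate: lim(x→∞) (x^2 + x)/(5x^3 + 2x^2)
This is an ∞/∞ indeterminate form.

Apply L'Hôpital's rule: differentiate numerator and denominator separately.
  f(x) = x^2 + x   ⇒   f'(x) = 2·x + 1
  g(x) = 5·x^3 + 2·x^2   ⇒   g'(x) = 15·x^2 + 4·x
  lim(x→∞) f'(x)/g'(x) = lim(x→∞) (2·x + 1)/(15·x^2 + 4·x)
  = 0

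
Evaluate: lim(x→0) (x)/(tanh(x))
This is a 0/0 indeterminate form.

Apply L'Hôpital's rule: differentiate numerator and denominator separately.
  f(x) = x   ⇒   f'(x) = 1
  g(x) = tanh(x)   ⇒   g'(x) = 1 - tanh(x)^2
  lim(x→0) f'(x)/g'(x) = lim(x→0) (1)/(1 - tanh(x)^2)
  = 1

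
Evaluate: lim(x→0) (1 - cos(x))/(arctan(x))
This is a 0/0 indeterminate form.

Apply L'Hôpital's rule: differentiate numerator and denominator separately.
  f(x) = 1 - cos(x)   ⇒   f'(x) = sin(x)
  g(x) = atan(x)   ⇒   g'(x) = 1/(x^2 + 1)
  lim(x→0) f'(x)/g'(x) = lim(x→0) (sin(x))/(1/(x^2 + 1))
  = 0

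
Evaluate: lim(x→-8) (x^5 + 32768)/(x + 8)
This is a standard limit.

Factor or rationalize the expression:
  lim(x→-8) (x^5 + 32768)/(x + 8) = 20480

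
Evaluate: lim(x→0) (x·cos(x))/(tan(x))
This is a 0/0 indeterminate form.

Apply L'Hôpital's rule: differentiate numerator and denominator separately.
  f(x) = x·cos(x)   ⇒   f'(x) = -x·sin(x) + cos(x)
  g(x) = tan(x)   ⇒   g'(x) = tan(x)^2 + 1
  lim(x→0) f'(x)/g'(x) = lim(x→0) (-x·sin(x) + cos(x))/(tan(x)^2 + 1)
  = 1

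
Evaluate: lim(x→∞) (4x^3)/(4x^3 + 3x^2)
This is an ∞/∞ indeterminate form.

Apply L'Hôpital's rule: differentiate numerator and denominator separately.
  f(x) = 4·x^3   ⇒   f'(x) = 12·x^2
  g(x) = 4·x^3 + 3·x^2   ⇒   g'(x) = 12·x^2 + 6·x
  lim(x→∞) f'(x)/g'(x) = lim(x→∞) (12·x^2)/(12·x^2 + 6·x)
  = 1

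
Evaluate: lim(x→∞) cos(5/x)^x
This is an exponential indeterminate form.

For exponential indeterminate forms, take the natural log:
  Let L = lim(x→∞) cos(5/x)^x
  Then ln(L) = lim(x→∞) [exponent × ln(base)]
  Evaluate using L'Hôpital or standard limits, then exponentiate.
  L = 1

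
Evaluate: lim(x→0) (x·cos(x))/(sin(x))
This is a 0/0 indeterminate form.

Apply L'Hôpital's rule: differentiate numerator and denominator separately.
  f(x) = x·cos(x)   ⇒   f'(x) = -x·sin(x) + cos(x)
  g(x) = sin(x)   ⇒   g'(x) = cos(x)
  lim(x→0) f'(x)/g'(x) = lim(x→0) (-x·sin(x) + cos(x))/(cos(x))
  = 1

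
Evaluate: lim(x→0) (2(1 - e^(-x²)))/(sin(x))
This is a 0/0 indeterminate form.

Apply L'Hôpital's rule: differentiate numerator and denominator separately.
  f(x) = 2 - 2·e^(-x^2)   ⇒   f'(x) = 4·x·e^(-x^2)
  g(x) = sin(x)   ⇒   g'(x) = cos(x)
  lim(x→0) f'(x)/g'(x) = lim(x→0) (4·x·e^(-x^2))/(cos(x))
  = 0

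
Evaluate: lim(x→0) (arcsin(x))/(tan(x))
This is a 0/0 indeterminate form.

Apply L'Hôpital's rule: differentiate numerator and denominator separately.
  f(x) = asin(x)   ⇒   f'(x) = 1/sqrt(1 - x^2)
  g(x) = tan(x)   ⇒   g'(x) = tan(x)^2 + 1
  lim(x→0) f'(x)/g'(x) = lim(x→0) (1/sqrt(1 - x^2))/(tan(x)^2 + 1)
  = 1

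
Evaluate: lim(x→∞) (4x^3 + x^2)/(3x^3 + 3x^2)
This is an ∞/∞ indeterminate form.

Apply L'Hôpital's rule: differentiate numerator and denominator separately.
  f(x) = 4·x^3 + x^2   ⇒   f'(x) = 12·x^2 + 2·x
  g(x) = 3·x^3 + 3·x^2   ⇒   g'(x) = 9·x^2 + 6·x
  lim(x→∞) f'(x)/g'(x) = lim(x→∞) (12·x^2 + 2·x)/(9·x^2 + 6·x)
  = 4/3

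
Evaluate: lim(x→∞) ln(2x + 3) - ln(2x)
This is an ∞-∞ indeterminate form.

Combine fractions or rationalize to convert ∞-∞ to 0/0 form:
  lim(x→∞) ln(2x + 3) - ln(2x) = 0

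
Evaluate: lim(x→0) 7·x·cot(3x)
This is a 0·∞ indeterminate form.

Rewrite 0·∞ as a quotient (0/0 or ∞/∞ form), then apply L'Hôpital's rule:
  lim(x→0) 7·x·cot(3x) = 7/3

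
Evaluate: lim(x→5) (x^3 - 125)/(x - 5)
This is a standard limit.

Factor or rationalize the expression:
  lim(x→5) (x^3 - 125)/(x - 5) = 75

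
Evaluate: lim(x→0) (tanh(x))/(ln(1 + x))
This is a 0/0 indeterminate form.

Apply L'Hôpital's rule: differentiate numerator and denominator separately.
  f(x) = tanh(x)   ⇒   f'(x) = 1 - tanh(x)^2
  g(x) = ln(x + 1)   ⇒   g'(x) = 1/(x + 1)
  lim(x→0) f'(x)/g'(x) = lim(x→0) (1 - tanh(x)^2)/(1/(x + 1))
  = 1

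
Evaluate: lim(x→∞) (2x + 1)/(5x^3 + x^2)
This is an ∞/∞ indeterminate form.

Apply L'Hôpital's rule: differentiate numerator and denominator separately.
  f(x) = 2·x + 1   ⇒   f'(x) = 2
  g(x) = 5·x^3 + x^2   ⇒   g'(x) = 15·x^2 + 2·x
  lim(x→∞) f'(x)/g'(x) = lim(x→∞) (2)/(15·x^2 + 2·x)
  = 0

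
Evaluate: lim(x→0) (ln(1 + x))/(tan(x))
This is a 0/0 indeterminate form.

Apply L'Hôpital's rule: differentiate numerator and denominator separately.
  f(x) = ln(x + 1)   ⇒   f'(x) = 1/(x + 1)
  g(x) = tan(x)   ⇒   g'(x) = tan(x)^2 + 1
  lim(x→0) f'(x)/g'(x) = lim(x→0) (1/(x + 1))/(tan(x)^2 + 1)
  = 1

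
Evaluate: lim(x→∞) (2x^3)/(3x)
This is an ∞/∞ indeterminate form.

Apply L'Hôpital's rule: differentiate numerator and denominator separately.
  f(x) = 2·x^3   ⇒   f'(x) = 6·x^2
  g(x) = 3·x   ⇒   g'(x) = 3
  lim(x→∞) f'(x)/g'(x) = lim(x→∞) (6·x^2)/(3)
  = ∞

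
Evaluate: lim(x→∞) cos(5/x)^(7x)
This is an exponential indeterminate form.

For exponential indeterminate forms, take the natural log:
  Let L = lim(x→∞) cos(5/x)^(7x)
  Then ln(L) = lim(x→∞) [exponent × ln(base)]
  Evaluate using L'Hôpital or standard limits, then exponentiate.
  L = 1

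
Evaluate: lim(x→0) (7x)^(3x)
This is an exponential indeterminate form.

For exponential indeterminate forms, take the natural log:
  Let L = lim(x→0) (7x)^(3x)
  Then ln(L) = lim(x→0) [exponent × ln(base)]
  Evaluate using L'Hôpital or standard limits, then exponentiate.
  L = 1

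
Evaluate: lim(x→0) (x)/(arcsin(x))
This is a 0/0 indeterminate form.

Apply L'Hôpital's rule: differentiate numerator and denominator separately.
  f(x) = x   ⇒   f'(x) = 1
  g(x) = asin(x)   ⇒   g'(x) = 1/sqrt(1 - x^2)
  lim(x→0) f'(x)/g'(x) = lim(x→0) (1)/(1/sqrt(1 - x^2))
  = 1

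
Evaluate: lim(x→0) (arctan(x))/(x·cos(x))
This is a 0/0 indeterminate form.

Apply L'Hôpital's rule: differentiate numerator and denominator separately.
  f(x) = atan(x)   ⇒   f'(x) = 1/(x^2 + 1)
  g(x) = x·cos(x)   ⇒   g'(x) = -x·sin(x) + cos(x)
  lim(x→0) f'(x)/g'(x) = lim(x→0) (1/(x^2 + 1))/(-x·sin(x) + cos(x))
  = 1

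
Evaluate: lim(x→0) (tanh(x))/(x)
This is a 0/0 indeterminate form.

Apply L'Hôpital's rule: differentiate numerator and denominator separately.
  f(x) = tanh(x)   ⇒   f'(x) = 1 - tanh(x)^2
  g(x) = x   ⇒   g'(x) = 1
  lim(x→0) f'(x)/g'(x) = lim(x→0) (1 - tanh(x)^2)/(1)
  = 1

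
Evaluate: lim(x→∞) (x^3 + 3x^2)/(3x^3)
This is an ∞/∞ indeterminate form.

Apply L'Hôpital's rule: differentiate numerator and denominator separately.
  f(x) = x^3 + 3·x^2   ⇒   f'(x) = 3·x^2 + 6·x
  g(x) = 3·x^3   ⇒   g'(x) = 9·x^2
  lim(x→∞) f'(x)/g'(x) = lim(x→∞) (3·x^2 + 6·x)/(9·x^2)
  = 1/3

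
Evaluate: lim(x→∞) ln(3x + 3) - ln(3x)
This is an ∞-∞ indeterminate form.

Combine fractions or rationalize to convert ∞-∞ to 0/0 form:
  lim(x→∞) ln(3x + 3) - ln(3x) = 0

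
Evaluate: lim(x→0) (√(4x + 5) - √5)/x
This is a standard limit.

Factor or rationalize the expression:
  lim(x→0) (√(4x + 5) - √5)/x = 2·sqrt(5)/5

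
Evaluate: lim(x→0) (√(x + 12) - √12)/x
This is a standard limit.

Factor or rationalize the expression:
  lim(x→0) (√(x + 12) - √12)/x = sqrt(3)/12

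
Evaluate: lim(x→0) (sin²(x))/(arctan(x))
This is a 0/0 indeterminate form.

Apply L'Hôpital's rule: differentiate numerator and denominator separately.
  f(x) = sin(x)^2   ⇒   f'(x) = 2·sin(x)·cos(x)
  g(x) = atan(x)   ⇒   g'(x) = 1/(x^2 + 1)
  lim(x→0) f'(x)/g'(x) = lim(x→0) (2·sin(x)·cos(x))/(1/(x^2 + 1))
  = 0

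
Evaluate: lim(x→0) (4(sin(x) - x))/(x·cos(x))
This is a 0/0 indeterminate form.

Apply L'Hôpital's rule: differentiate numerator and denominator separately.
  f(x) = -4·x + 4·sin(x)   ⇒   f'(x) = 4·cos(x) - 4
  g(x) = x·cos(x)   ⇒   g'(x) = -x·sin(x) + cos(x)
  lim(x→0) f'(x)/g'(x) = lim(x→0) (4·cos(x) - 4)/(-x·sin(x) + cos(x))
  = 0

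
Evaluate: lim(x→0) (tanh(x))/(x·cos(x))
This is a 0/0 indeterminate form.

Apply L'Hôpital's rule: differentiate numerator and denominator separately.
  f(x) = tanh(x)   ⇒   f'(x) = 1 - tanh(x)^2
  g(x) = x·cos(x)   ⇒   g'(x) = -x·sin(x) + cos(x)
  lim(x→0) f'(x)/g'(x) = lim(x→0) (1 - tanh(x)^2)/(-x·sin(x) + cos(x))
  = 1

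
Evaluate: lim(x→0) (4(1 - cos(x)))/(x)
This is a 0/0 indeterminate form.

Apply L'Hôpital's rule: differentiate numerator and denominator separately.
  f(x) = 4 - 4·cos(x)   ⇒   f'(x) = 4·sin(x)
  g(x) = x   ⇒   g'(x) = 1
  lim(x→0) f'(x)/g'(x) = lim(x→0) (4·sin(x))/(1)
  = 0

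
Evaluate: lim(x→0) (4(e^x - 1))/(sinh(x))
This is a 0/0 indeterminate form.

Apply L'Hôpital's rule: differentiate numerator and denominator separately.
  f(x) = 4·e^(x) - 4   ⇒   f'(x) = 4·e^(x)
  g(x) = sinh(x)   ⇒   g'(x) = cosh(x)
  lim(x→0) f'(x)/g'(x) = lim(x→0) (4·e^(x))/(cosh(x))
  = 4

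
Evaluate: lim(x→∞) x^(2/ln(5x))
This is an exponential indeterminate form.

For exponential indeterminate forms, take the natural log:
  Let L = lim(x→∞) x^(2/ln(5x))
  Then ln(L) = lim(x→∞) [exponent × ln(base)]
  Evaluate using L'Hôpital or standard limits, then exponentiate.
  L = e²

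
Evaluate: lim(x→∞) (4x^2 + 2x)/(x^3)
This is an ∞/∞ indeterminate form.

Apply L'Hôpital's rule: differentiate numerator and denominator separately.
  f(x) = 4·x^2 + 2·x   ⇒   f'(x) = 8·x + 2
  g(x) = x^3   ⇒   g'(x) = 3·x^2
  lim(x→∞) f'(x)/g'(x) = lim(x→∞) (8·x + 2)/(3·x^2)
  = 0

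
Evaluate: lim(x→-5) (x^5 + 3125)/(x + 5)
This is a standard limit.

Factor or rationalize the expression:
  lim(x→-5) (x^5 + 3125)/(x + 5) = 3125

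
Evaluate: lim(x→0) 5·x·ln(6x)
This is a 0·∞ indeterminate form.

Rewrite 0·∞ as a quotient (0/0 or ∞/∞ form), then apply L'Hôpital's rule:
  lim(x→0) 5·x·ln(6x) = 0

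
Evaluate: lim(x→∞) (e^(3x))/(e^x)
This is an ∞/∞ indeterminate form.

Apply L'Hôpital's rule: differentiate numerator and denominator separately.
  f(x) = e^(3·x)   ⇒   f'(x) = 3·e^(3·x)
  g(x) = e^(x)   ⇒   g'(x) = e^(x)
  lim(x→∞) f'(x)/g'(x) = lim(x→∞) (3·e^(3·x))/(e^(x))
  = ∞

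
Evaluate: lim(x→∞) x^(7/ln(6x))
This is an exponential indeterminate form.

For exponential indeterminate forms, take the natural log:
  Let L = lim(x→∞) x^(7/ln(6x))
  Then ln(L) = lim(x→∞) [exponent × ln(base)]
  Evaluate using L'Hôpital or standard limits, then exponentiate.
  L = e^(7)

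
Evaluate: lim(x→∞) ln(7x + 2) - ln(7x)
This is an ∞-∞ indeterminate form.

Combine fractions or rationalize to convert ∞-∞ to 0/0 form:
  lim(x→∞) ln(7x + 2) - ln(7x) = 0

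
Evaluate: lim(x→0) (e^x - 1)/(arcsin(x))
This is a 0/0 indeterminate form.

Apply L'Hôpital's rule: differentiate numerator and denominator separately.
  f(x) = e^(x) - 1   ⇒   f'(x) = e^(x)
  g(x) = asin(x)   ⇒   g'(x) = 1/sqrt(1 - x^2)
  lim(x→0) f'(x)/g'(x) = lim(x→0) (e^(x))/(1/sqrt(1 - x^2))
  = 1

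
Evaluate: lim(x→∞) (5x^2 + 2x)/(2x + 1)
This is an ∞/∞ indeterminate form.

Apply L'Hôpital's rule: differentiate numerator and denominator separately.
  f(x) = 5·x^2 + 2·x   ⇒   f'(x) = 10·x + 2
  g(x) = 2·x + 1   ⇒   g'(x) = 2
  lim(x→∞) f'(x)/g'(x) = lim(x→∞) (10·x + 2)/(2)
  = ∞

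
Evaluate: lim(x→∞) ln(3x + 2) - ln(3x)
This is an ∞-∞ indeterminate form.

Combine fractions or rationalize to convert ∞-∞ to 0/0 form:
  lim(x→∞) ln(3x + 2) - ln(3x) = 0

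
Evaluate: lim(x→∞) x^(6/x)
This is an exponential indeterminate form.

For exponential indeterminate forms, take the natural log:
  Let L = lim(x→∞) x^(6/x)
  Then ln(L) = lim(x→∞) [exponent × ln(base)]
  Evaluate using L'Hôpital or standard limits, then exponentiate.
  L = 1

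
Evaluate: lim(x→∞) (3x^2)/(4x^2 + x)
This is an ∞/∞ indeterminate form.

Apply L'Hôpital's rule: differentiate numerator and denominator separately.
  f(x) = 3·x^2   ⇒   f'(x) = 6·x
  g(x) = 4·x^2 + x   ⇒   g'(x) = 8·x + 1
  lim(x→∞) f'(x)/g'(x) = lim(x→∞) (6·x)/(8·x + 1)
  = 3/4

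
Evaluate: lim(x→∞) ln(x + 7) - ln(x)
This is an ∞-∞ indeterminate form.

Combine fractions or rationalize to convert ∞-∞ to 0/0 form:
  lim(x→∞) ln(x + 7) - ln(x) = 0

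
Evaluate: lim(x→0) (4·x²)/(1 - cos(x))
This is a 0/0 indeterminate form.

Apply L'Hôpital's rule: differentiate numerator and denominator separately.
  f(x) = 4·x^2   ⇒   f'(x) = 8·x
  g(x) = 1 - cos(x)   ⇒   g'(x) = sin(x)
  lim(x→0) f'(x)/g'(x) = lim(x→0) (8·x)/(sin(x))
  = 8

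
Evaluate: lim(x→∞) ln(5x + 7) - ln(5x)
This is an ∞-∞ indeterminate form.

Combine fractions or rationalize to convert ∞-∞ to 0/0 form:
  lim(x→∞) ln(5x + 7) - ln(5x) = 0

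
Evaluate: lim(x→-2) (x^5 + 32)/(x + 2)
This is a standard limit.

Factor or rationalize the expression:
  lim(x→-2) (x^5 + 32)/(x + 2) = 80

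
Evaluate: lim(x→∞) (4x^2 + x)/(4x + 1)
This is an ∞/∞ indeterminate form.

Apply L'Hôpital's rule: differentiate numerator and denominator separately.
  f(x) = 4·x^2 + x   ⇒   f'(x) = 8·x + 1
  g(x) = 4·x + 1   ⇒   g'(x) = 4
  lim(x→∞) f'(x)/g'(x) = lim(x→∞) (8·x + 1)/(4)
  = ∞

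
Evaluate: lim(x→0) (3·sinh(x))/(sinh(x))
This is a 0/0 indeterminate form.

Apply L'Hôpital's rule: differentiate numerator and denominator separately.
  f(x) = 3·sinh(x)   ⇒   f'(x) = 3·cosh(x)
  g(x) = sinh(x)   ⇒   g'(x) = cosh(x)
  lim(x→0) f'(x)/g'(x) = lim(x→0) (3·cosh(x))/(cosh(x))
  = 3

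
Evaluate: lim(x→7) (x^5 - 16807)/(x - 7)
This is a standard limit.

Factor or rationalize the expression:
  lim(x→7) (x^5 - 16807)/(x - 7) = 12005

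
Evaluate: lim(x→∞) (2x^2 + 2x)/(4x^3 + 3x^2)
This is an ∞/∞ indeterminate form.

Apply L'Hôpital's rule: differentiate numerator and denominator separately.
  f(x) = 2·x^2 + 2·x   ⇒   f'(x) = 4·x + 2
  g(x) = 4·x^3 + 3·x^2   ⇒   g'(x) = 12·x^2 + 6·x
  lim(x→∞) f'(x)/g'(x) = lim(x→∞) (4·x + 2)/(12·x^2 + 6·x)
  = 0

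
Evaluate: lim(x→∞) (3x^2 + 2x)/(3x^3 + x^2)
This is an ∞/∞ indeterminate form.

Apply L'Hôpital's rule: differentiate numerator and denominator separately.
  f(x) = 3·x^2 + 2·x   ⇒   f'(x) = 6·x + 2
  g(x) = 3·x^3 + x^2   ⇒   g'(x) = 9·x^2 + 2·x
  lim(x→∞) f'(x)/g'(x) = lim(x→∞) (6·x + 2)/(9·x^2 + 2·x)
  = 0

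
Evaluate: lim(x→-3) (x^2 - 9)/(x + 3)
This is a standard limit.

Factor or rationalize the expression:
  lim(x→-3) (x^2 - 9)/(x + 3) = -6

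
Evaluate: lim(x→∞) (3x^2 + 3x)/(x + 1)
This is an ∞/∞ indeterminate form.

Apply L'Hôpital's rule: differentiate numerator and denominator separately.
  f(x) = 3·x^2 + 3·x   ⇒   f'(x) = 6·x + 3
  g(x) = x + 1   ⇒   g'(x) = 1
  lim(x→∞) f'(x)/g'(x) = lim(x→∞) (6·x + 3)/(1)
  = ∞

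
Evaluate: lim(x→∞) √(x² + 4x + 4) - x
This is an ∞-∞ indeterminate form.

Combine fractions or rationalize to convert ∞-∞ to 0/0 form:
  lim(x→∞) √(x² + 4x + 4) - x = 2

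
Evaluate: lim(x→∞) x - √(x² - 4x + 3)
This is an ∞-∞ indeterminate form.

Combine fractions or rationalize to convert ∞-∞ to 0/0 form:
  lim(x→∞) x - √(x² - 4x + 3) = 2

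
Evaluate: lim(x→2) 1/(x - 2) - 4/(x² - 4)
This is an ∞-∞ indeterminate form.

Combine fractions or rationalize to convert ∞-∞ to 0/0 form:
  lim(x→2) 1/(x - 2) - 4/(x² - 4) = 1/4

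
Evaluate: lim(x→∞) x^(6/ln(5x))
This is an exponential indeterminate form.

For exponential indeterminate forms, take the natural log:
  Let L = lim(x→∞) x^(6/ln(5x))
  Then ln(L) = lim(x→∞) [exponent × ln(base)]
  Evaluate using L'Hôpital or standard limits, then exponentiate.
  L = e^(6)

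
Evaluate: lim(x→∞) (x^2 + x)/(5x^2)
This is an ∞/∞ indeterminate form.

Apply L'Hôpital's rule: differentiate numerator and denominator separately.
  f(x) = x^2 + x   ⇒   f'(x) = 2·x + 1
  g(x) = 5·x^2   ⇒   g'(x) = 10·x
  lim(x→∞) f'(x)/g'(x) = lim(x→∞) (2·x + 1)/(10·x)
  = 1/5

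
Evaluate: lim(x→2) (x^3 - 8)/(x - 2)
This is a standard limit.

Factor or rationalize the expression:
  lim(x→2) (x^3 - 8)/(x - 2) = 12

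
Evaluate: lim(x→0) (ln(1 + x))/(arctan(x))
This is a 0/0 indeterminate form.

Apply L'Hôpital's rule: differentiate numerator and denominator separately.
  f(x) = ln(x + 1)   ⇒   f'(x) = 1/(x + 1)
  g(x) = atan(x)   ⇒   g'(x) = 1/(x^2 + 1)
  lim(x→0) f'(x)/g'(x) = lim(x→0) (1/(x + 1))/(1/(x^2 + 1))
  = 1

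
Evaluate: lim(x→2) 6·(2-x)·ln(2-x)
This is a 0·∞ indeterminate form.

Rewrite 0·∞ as a quotient (0/0 or ∞/∞ form), then apply L'Hôpital's rule:
  lim(x→2) 6·(2-x)·ln(2-x) = 0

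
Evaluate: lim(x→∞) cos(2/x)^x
This is an exponential indeterminate form.

For exponential indeterminate forms, take the natural log:
  Let L = lim(x→∞) cos(2/x)^x
  Then ln(L) = lim(x→∞) [exponent × ln(base)]
  Evaluate using L'Hôpital or standard limits, then exponentiate.
  L = 1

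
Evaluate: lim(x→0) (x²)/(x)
This is a 0/0 indeterminate form.

Apply L'Hôpital's rule: differentiate numerator and denominator separately.
  f(x) = x^2   ⇒   f'(x) = 2·x
  g(x) = x   ⇒   g'(x) = 1
  lim(x→0) f'(x)/g'(x) = lim(x→0) (2·x)/(1)
  = 0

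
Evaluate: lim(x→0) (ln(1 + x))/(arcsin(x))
This is a 0/0 indeterminate form.

Apply L'Hôpital's rule: differentiate numerator and denominator separately.
  f(x) = ln(x + 1)   ⇒   f'(x) = 1/(x + 1)
  g(x) = asin(x)   ⇒   g'(x) = 1/sqrt(1 - x^2)
  lim(x→0) f'(x)/g'(x) = lim(x→0) (1/(x + 1))/(1/sqrt(1 - x^2))
  = 1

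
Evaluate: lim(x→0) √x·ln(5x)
This is a 0·∞ indeterminate form.

Rewrite 0·∞ as a quotient (0/0 or ∞/∞ form), then apply L'Hôpital's rule:
  lim(x→0) √x·ln(5x) = 0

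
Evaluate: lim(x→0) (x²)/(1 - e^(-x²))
This is a 0/0 indeterminate form.

Apply L'Hôpital's rule: differentiate numerator and denominator separately.
  f(x) = x^2   ⇒   f'(x) = 2·x
  g(x) = 1 - e^(-x^2)   ⇒   g'(x) = 2·x·e^(-x^2)
  lim(x→0) f'(x)/g'(x) = lim(x→0) (2·x)/(2·x·e^(-x^2))
  = 1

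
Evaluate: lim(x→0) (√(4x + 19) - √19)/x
This is a standard limit.

Factor or rationalize the expression:
  lim(x→0) (√(4x + 19) - √19)/x = 2·sqrt(19)/19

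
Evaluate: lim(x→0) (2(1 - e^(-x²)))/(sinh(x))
This is a 0/0 indeterminate form.

Apply L'Hôpital's rule: differentiate numerator and denominator separately.
  f(x) = 2 - 2·e^(-x^2)   ⇒   f'(x) = 4·x·e^(-x^2)
  g(x) = sinh(x)   ⇒   g'(x) = cosh(x)
  lim(x→0) f'(x)/g'(x) = lim(x→0) (4·x·e^(-x^2))/(cosh(x))
  = 0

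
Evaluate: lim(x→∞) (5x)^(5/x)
This is an exponential indeterminate form.

For exponential indeterminate forms, take the natural log:
  Let L = lim(x→∞) (5x)^(5/x)
  Then ln(L) = lim(x→∞) [exponent × ln(base)]
  Evaluate using L'Hôpital or standard limits, then exponentiate.
  L = 1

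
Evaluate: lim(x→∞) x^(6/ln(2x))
This is an exponential indeterminate form.

For exponential indeterminate forms, take the natural log:
  Let L = lim(x→∞) x^(6/ln(2x))
  Then ln(L) = lim(x→∞) [exponent × ln(base)]
  Evaluate using L'Hôpital or standard limits, then exponentiate.
  L = e^(6)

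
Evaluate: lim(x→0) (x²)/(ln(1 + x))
This is a 0/0 indeterminate form.

Apply L'Hôpital's rule: differentiate numerator and denominator separately.
  f(x) = x^2   ⇒   f'(x) = 2·x
  g(x) = ln(x + 1)   ⇒   g'(x) = 1/(x + 1)
  lim(x→0) f'(x)/g'(x) = lim(x→0) (2·x)/(1/(x + 1))
  = 0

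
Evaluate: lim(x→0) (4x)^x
This is an exponential indeterminate form.

For exponential indeterminate forms, take the natural log:
  Let L = lim(x→0) (4x)^x
  Then ln(L) = lim(x→0) [exponent × ln(base)]
  Evaluate using L'Hôpital or standard limits, then exponentiate.
  L = 1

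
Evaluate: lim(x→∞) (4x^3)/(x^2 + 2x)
This is an ∞/∞ indeterminate form.

Apply L'Hôpital's rule: differentiate numerator and denominator separately.
  f(x) = 4·x^3   ⇒   f'(x) = 12·x^2
  g(x) = x^2 + 2·x   ⇒   g'(x) = 2·x + 2
  lim(x→∞) f'(x)/g'(x) = lim(x→∞) (12·x^2)/(2·x + 2)
  = ∞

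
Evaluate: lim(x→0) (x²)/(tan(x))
This is a 0/0 indeterminate form.

Apply L'Hôpital's rule: differentiate numerator and denominator separately.
  f(x) = x^2   ⇒   f'(x) = 2·x
  g(x) = tan(x)   ⇒   g'(x) = tan(x)^2 + 1
  lim(x→0) f'(x)/g'(x) = lim(x→0) (2·x)/(tan(x)^2 + 1)
  = 0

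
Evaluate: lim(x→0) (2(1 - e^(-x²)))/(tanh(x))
This is a 0/0 indeterminate form.

Apply L'Hôpital's rule: differentiate numerator and denominator separately.
  f(x) = 2 - 2·e^(-x^2)   ⇒   f'(x) = 4·x·e^(-x^2)
  g(x) = tanh(x)   ⇒   g'(x) = 1 - tanh(x)^2
  lim(x→0) f'(x)/g'(x) = lim(x→0) (4·x·e^(-x^2))/(1 - tanh(x)^2)
  = 0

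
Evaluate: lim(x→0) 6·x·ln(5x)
This is a 0·∞ indeterminate form.

Rewrite 0·∞ as a quotient (0/0 or ∞/∞ form), then apply L'Hôpital's rule:
  lim(x→0) 6·x·ln(5x) = 0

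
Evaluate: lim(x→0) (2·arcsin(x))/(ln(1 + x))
This is a 0/0 indeterminate form.

Apply L'Hôpital's rule: differentiate numerator and denominator separately.
  f(x) = 2·asin(x)   ⇒   f'(x) = 2/sqrt(1 - x^2)
  g(x) = ln(x + 1)   ⇒   g'(x) = 1/(x + 1)
  lim(x→0) f'(x)/g'(x) = lim(x→0) (2/sqrt(1 - x^2))/(1/(x + 1))
  = 2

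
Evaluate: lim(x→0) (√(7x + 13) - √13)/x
This is a standard limit.

Factor or rationalize the expression:
  lim(x→0) (√(7x + 13) - √13)/x = 7·sqrt(13)/26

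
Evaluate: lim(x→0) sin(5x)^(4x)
This is an exponential indeterminate form.

For exponential indeterminate forms, take the natural log:
  Let L = lim(x→0) sin(5x)^(4x)
  Then ln(L) = lim(x→0) [exponent × ln(base)]
  Evaluate using L'Hôpital or standard limits, then exponentiate.
  L = 1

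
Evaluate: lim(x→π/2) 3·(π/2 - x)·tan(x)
This is a 0·∞ indeterminate form.

Rewrite 0·∞ as a quotient (0/0 or ∞/∞ form), then apply L'Hôpital's rule:
  lim(x→π/2) 3·(π/2 - x)·tan(x) = 3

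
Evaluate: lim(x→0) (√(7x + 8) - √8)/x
This is a standard limit.

Factor or rationalize the expression:
  lim(x→0) (√(7x + 8) - √8)/x = 7·sqrt(2)/8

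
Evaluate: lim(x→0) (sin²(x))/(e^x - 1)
This is a 0/0 indeterminate form.

Apply L'Hôpital's rule: differentiate numerator and denominator separately.
  f(x) = sin(x)^2   ⇒   f'(x) = 2·sin(x)·cos(x)
  g(x) = e^(x) - 1   ⇒   g'(x) = e^(x)
  lim(x→0) f'(x)/g'(x) = lim(x→0) (2·sin(x)·cos(x))/(e^(x))
  = 0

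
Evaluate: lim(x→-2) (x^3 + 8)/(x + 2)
This is a standard limit.

Factor or rationalize the expression:
  lim(x→-2) (x^3 + 8)/(x + 2) = 12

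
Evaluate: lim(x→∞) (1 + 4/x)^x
This is an exponential indeterminate form.

For exponential indeterminate forms, take the natural log:
  Let L = lim(x→∞) (1 + 4/x)^x
  Then ln(L) = lim(x→∞) [exponent × ln(base)]
  Evaluate using L'Hôpital or standard limits, then exponentiate.
  L = e^(4)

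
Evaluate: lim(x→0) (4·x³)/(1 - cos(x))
This is a 0/0 indeterminate form.

Apply L'Hôpital's rule: differentiate numerator and denominator separately.
  f(x) = 4·x^3   ⇒   f'(x) = 12·x^2
  g(x) = 1 - cos(x)   ⇒   g'(x) = sin(x)
  lim(x→0) f'(x)/g'(x) = lim(x→0) (12·x^2)/(sin(x))
  = 0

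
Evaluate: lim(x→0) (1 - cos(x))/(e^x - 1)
This is a 0/0 indeterminate form.

Apply L'Hôpital's rule: differentiate numerator and denominator separately.
  f(x) = 1 - cos(x)   ⇒   f'(x) = sin(x)
  g(x) = e^(x) - 1   ⇒   g'(x) = e^(x)
  lim(x→0) f'(x)/g'(x) = lim(x→0) (sin(x))/(e^(x))
  = 0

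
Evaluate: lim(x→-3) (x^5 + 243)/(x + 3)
This is a standard limit.

Factor or rationalize the expression:
  lim(x→-3) (x^5 + 243)/(x + 3) = 405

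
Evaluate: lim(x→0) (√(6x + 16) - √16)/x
This is a standard limit.

Factor or rationalize the expression:
  lim(x→0) (√(6x + 16) - √16)/x = 3/4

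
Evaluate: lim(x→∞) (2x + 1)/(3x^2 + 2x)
This is an ∞/∞ indeterminate form.

Apply L'Hôpital's rule: differentiate numerator and denominator separately.
  f(x) = 2·x + 1   ⇒   f'(x) = 2
  g(x) = 3·x^2 + 2·x   ⇒   g'(x) = 6·x + 2
  lim(x→∞) f'(x)/g'(x) = lim(x→∞) (2)/(6·x + 2)
  = 0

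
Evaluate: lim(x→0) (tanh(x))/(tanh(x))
This is a 0/0 indeterminate form.

Apply L'Hôpital's rule: differentiate numerator and denominator separately.
  f(x) = tanh(x)   ⇒   f'(x) = 1 - tanh(x)^2
  g(x) = tanh(x)   ⇒   g'(x) = 1 - tanh(x)^2
  lim(x→0) f'(x)/g'(x) = lim(x→0) (1 - tanh(x)^2)/(1 - tanh(x)^2)
  = 1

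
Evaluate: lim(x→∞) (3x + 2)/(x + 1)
This is an ∞/∞ indeterminate form.

Apply L'Hôpital's rule: differentiate numerator and denominator separately.
  f(x) = 3·x + 2   ⇒   f'(x) = 3
  g(x) = x + 1   ⇒   g'(x) = 1
  lim(x→∞) f'(x)/g'(x) = lim(x→∞) (3)/(1)
  = 3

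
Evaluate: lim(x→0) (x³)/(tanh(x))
This is a 0/0 indeterminate form.

Apply L'Hôpital's rule: differentiate numerator and denominator separately.
  f(x) = x^3   ⇒   f'(x) = 3·x^2
  g(x) = tanh(x)   ⇒   g'(x) = 1 - tanh(x)^2
  lim(x→0) f'(x)/g'(x) = lim(x→0) (3·x^2)/(1 - tanh(x)^2)
  = 0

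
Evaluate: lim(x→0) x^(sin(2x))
This is an exponential indeterminate form.

For exponential indeterminate forms, take the natural log:
  Let L = lim(x→0) x^(sin(2x))
  Then ln(L) = lim(x→0) [exponent × ln(base)]
  Evaluate using L'Hôpital or standard limits, then exponentiate.
  L = 1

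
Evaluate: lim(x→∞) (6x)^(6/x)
This is an exponential indeterminate form.

For exponential indeterminate forms, take the natural log:
  Let L = lim(x→∞) (6x)^(6/x)
  Then ln(L) = lim(x→∞) [exponent × ln(base)]
  Evaluate using L'Hôpital or standard limits, then exponentiate.
  L = 1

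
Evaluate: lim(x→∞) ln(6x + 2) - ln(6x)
This is an ∞-∞ indeterminate form.

Combine fractions or rationalize to convert ∞-∞ to 0/0 form:
  lim(x→∞) ln(6x + 2) - ln(6x) = 0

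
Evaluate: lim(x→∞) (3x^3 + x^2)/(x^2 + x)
This is an ∞/∞ indeterminate form.

Apply L'Hôpital's rule: differentiate numerator and denominator separately.
  f(x) = 3·x^3 + x^2   ⇒   f'(x) = 9·x^2 + 2·x
  g(x) = x^2 + x   ⇒   g'(x) = 2·x + 1
  lim(x→∞) f'(x)/g'(x) = lim(x→∞) (9·x^2 + 2·x)/(2·x + 1)
  = ∞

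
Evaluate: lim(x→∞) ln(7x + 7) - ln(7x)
This is an ∞-∞ indeterminate form.

Combine fractions or rationalize to convert ∞-∞ to 0/0 form:
  lim(x→∞) ln(7x + 7) - ln(7x) = 0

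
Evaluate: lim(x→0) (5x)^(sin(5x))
This is an exponential indeterminate form.

For exponential indeterminate forms, take the natural log:
  Let L = lim(x→0) (5x)^(sin(5x))
  Then ln(L) = lim(x→0) [exponent × ln(base)]
  Evaluate using L'Hôpital or standard limits, then exponentiate.
  L = 1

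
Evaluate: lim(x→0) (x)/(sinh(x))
This is a 0/0 indeterminate form.

Apply L'Hôpital's rule: differentiate numerator and denominator separately.
  f(x) = x   ⇒   f'(x) = 1
  g(x) = sinh(x)   ⇒   g'(x) = cosh(x)
  lim(x→0) f'(x)/g'(x) = lim(x→0) (1)/(cosh(x))
  = 1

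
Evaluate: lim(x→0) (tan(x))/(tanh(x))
This is a 0/0 indeterminate form.

Apply L'Hôpital's rule: differentiate numerator and denominator separately.
  f(x) = tan(x)   ⇒   f'(x) = tan(x)^2 + 1
  g(x) = tanh(x)   ⇒   g'(x) = 1 - tanh(x)^2
  lim(x→0) f'(x)/g'(x) = lim(x→0) (tan(x)^2 + 1)/(1 - tanh(x)^2)
  = 1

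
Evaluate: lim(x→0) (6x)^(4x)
This is an exponential indeterminate form.

For exponential indeterminate forms, take the natural log:
  Let L = lim(x→0) (6x)^(4x)
  Then ln(L) = lim(x→0) [exponent × ln(base)]
  Evaluate using L'Hôpital or standard limits, then exponentiate.
  L = 1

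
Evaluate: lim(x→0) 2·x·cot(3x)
This is a 0·∞ indeterminate form.

Rewrite 0·∞ as a quotient (0/0 or ∞/∞ form), then apply L'Hôpital's rule:
  lim(x→0) 2·x·cot(3x) = 2/3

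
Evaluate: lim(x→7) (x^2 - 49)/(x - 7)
This is a standard limit.

Factor or rationalize the expression:
  lim(x→7) (x^2 - 49)/(x - 7) = 14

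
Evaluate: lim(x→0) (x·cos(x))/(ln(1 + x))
This is a 0/0 indeterminate form.

Apply L'Hôpital's rule: differentiate numerator and denominator separately.
  f(x) = x·cos(x)   ⇒   f'(x) = -x·sin(x) + cos(x)
  g(x) = ln(x + 1)   ⇒   g'(x) = 1/(x + 1)
  lim(x→0) f'(x)/g'(x) = lim(x→0) (-x·sin(x) + cos(x))/(1/(x + 1))
  = 1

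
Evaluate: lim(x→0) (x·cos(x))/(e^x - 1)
This is a 0/0 indeterminate form.

Apply L'Hôpital's rule: differentiate numerator and denominator separately.
  f(x) = x·cos(x)   ⇒   f'(x) = -x·sin(x) + cos(x)
  g(x) = e^(x) - 1   ⇒   g'(x) = e^(x)
  lim(x→0) f'(x)/g'(x) = lim(x→0) (-x·sin(x) + cos(x))/(e^(x))
  = 1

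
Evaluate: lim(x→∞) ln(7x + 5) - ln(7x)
This is an ∞-∞ indeterminate form.

Combine fractions or rationalize to convert ∞-∞ to 0/0 form:
  lim(x→∞) ln(7x + 5) - ln(7x) = 0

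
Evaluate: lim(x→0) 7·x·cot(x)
This is a 0·∞ indeterminate form.

Rewrite 0·∞ as a quotient (0/0 or ∞/∞ form), then apply L'Hôpital's rule:
  lim(x→0) 7·x·cot(x) = 7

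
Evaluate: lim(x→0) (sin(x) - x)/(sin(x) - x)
This is a 0/0 indeterminate form.

Apply L'Hôpital's rule: differentiate numerator and denominator separately.
  f(x) = -x + sin(x)   ⇒   f'(x) = cos(x) - 1
  g(x) = -x + sin(x)   ⇒   g'(x) = cos(x) - 1
  lim(x→0) f'(x)/g'(x) = lim(x→0) (cos(x) - 1)/(cos(x) - 1)
  = 1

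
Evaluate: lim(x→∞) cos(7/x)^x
This is an exponential indeterminate form.

For exponential indeterminate forms, take the natural log:
  Let L = lim(x→∞) cos(7/x)^x
  Then ln(L) = lim(x→∞) [exponent × ln(base)]
  Evaluate using L'Hôpital or standard limits, then exponentiate.
  L = 1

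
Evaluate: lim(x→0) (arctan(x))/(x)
This is a 0/0 indeterminate form.

Apply L'Hôpital's rule: differentiate numerator and denominator separately.
  f(x) = atan(x)   ⇒   f'(x) = 1/(x^2 + 1)
  g(x) = x   ⇒   g'(x) = 1
  lim(x→0) f'(x)/g'(x) = lim(x→0) (1/(x^2 + 1))/(1)
  = 1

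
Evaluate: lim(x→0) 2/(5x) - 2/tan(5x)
This is an ∞-∞ indeterminate form.

Combine fractions or rationalize to convert ∞-∞ to 0/0 form:
  lim(x→0) 2/(5x) - 2/tan(5x) = 0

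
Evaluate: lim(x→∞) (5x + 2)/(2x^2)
This is an ∞/∞ indeterminate form.

Apply L'Hôpital's rule: differentiate numerator and denominator separately.
  f(x) = 5·x + 2   ⇒   f'(x) = 5
  g(x) = 2·x^2   ⇒   g'(x) = 4·x
  lim(x→∞) f'(x)/g'(x) = lim(x→∞) (5)/(4·x)
  = 0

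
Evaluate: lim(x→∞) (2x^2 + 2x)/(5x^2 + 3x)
This is an ∞/∞ indeterminate form.

Apply L'Hôpital's rule: differentiate numerator and denominator separately.
  f(x) = 2·x^2 + 2·x   ⇒   f'(x) = 4·x + 2
  g(x) = 5·x^2 + 3·x   ⇒   g'(x) = 10·x + 3
  lim(x→∞) f'(x)/g'(x) = lim(x→∞) (4·x + 2)/(10·x + 3)
  = 2/5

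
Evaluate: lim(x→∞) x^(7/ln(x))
This is an exponential indeterminate form.

For exponential indeterminate forms, take the natural log:
  Let L = lim(x→∞) x^(7/ln(x))
  Then ln(L) = lim(x→∞) [exponent × ln(base)]
  Evaluate using L'Hôpital or standard limits, then exponentiate.
  L = e^(7)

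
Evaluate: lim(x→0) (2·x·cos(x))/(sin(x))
This is a 0/0 indeterminate form.

Apply L'Hôpital's rule: differentiate numerator and denominator separately.
  f(x) = 2·x·cos(x)   ⇒   f'(x) = -2·x·sin(x) + 2·cos(x)
  g(x) = sin(x)   ⇒   g'(x) = cos(x)
  lim(x→0) f'(x)/g'(x) = lim(x→0) (-2·x·sin(x) + 2·cos(x))/(cos(x))
  = 2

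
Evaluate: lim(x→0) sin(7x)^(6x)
This is an exponential indeterminate form.

For exponential indeterminate forms, take the natural log:
  Let L = lim(x→0) sin(7x)^(6x)
  Then ln(L) = lim(x→0) [exponent × ln(base)]
  Evaluate using L'Hôpital or standard limits, then exponentiate.
  L = 1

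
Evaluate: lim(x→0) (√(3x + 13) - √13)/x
This is a standard limit.

Factor or rationalize the expression:
  lim(x→0) (√(3x + 13) - √13)/x = 3·sqrt(13)/26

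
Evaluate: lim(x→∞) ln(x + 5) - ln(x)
This is an ∞-∞ indeterminate form.

Combine fractions or rationalize to convert ∞-∞ to 0/0 form:
  lim(x→∞) ln(x + 5) - ln(x) = 0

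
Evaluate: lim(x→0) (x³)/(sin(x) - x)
This is a 0/0 indeterminate form.

Apply L'Hôpital's rule: differentiate numerator and denominator separately.
  f(x) = x^3   ⇒   f'(x) = 3·x^2
  g(x) = -x + sin(x)   ⇒   g'(x) = cos(x) - 1
  lim(x→0) f'(x)/g'(x) = lim(x→0) (3·x^2)/(cos(x) - 1)
  = -6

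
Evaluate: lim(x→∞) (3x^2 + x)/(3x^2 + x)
This is an ∞/∞ indeterminate form.

Apply L'Hôpital's rule: differentiate numerator and denominator separately.
  f(x) = 3·x^2 + x   ⇒   f'(x) = 6·x + 1
  g(x) = 3·x^2 + x   ⇒   g'(x) = 6·x + 1
  lim(x→∞) f'(x)/g'(x) = lim(x→∞) (6·x + 1)/(6·x + 1)
  = 1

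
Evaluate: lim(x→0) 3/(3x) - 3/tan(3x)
This is an ∞-∞ indeterminate form.

Combine fractions or rationalize to convert ∞-∞ to 0/0 form:
  lim(x→0) 3/(3x) - 3/tan(3x) = 0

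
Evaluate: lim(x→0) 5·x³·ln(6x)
This is a 0·∞ indeterminate form.

Rewrite 0·∞ as a quotient (0/0 or ∞/∞ form), then apply L'Hôpital's rule:
  lim(x→0) 5·x³·ln(6x) = 0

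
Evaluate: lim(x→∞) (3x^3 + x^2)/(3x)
This is an ∞/∞ indeterminate form.

Apply L'Hôpital's rule: differentiate numerator and denominator separately.
  f(x) = 3·x^3 + x^2   ⇒   f'(x) = 9·x^2 + 2·x
  g(x) = 3·x   ⇒   g'(x) = 3
  lim(x→∞) f'(x)/g'(x) = lim(x→∞) (9·x^2 + 2·x)/(3)
  = ∞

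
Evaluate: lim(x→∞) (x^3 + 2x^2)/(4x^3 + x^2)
This is an ∞/∞ indeterminate form.

Apply L'Hôpital's rule: differentiate numerator and denominator separately.
  f(x) = x^3 + 2·x^2   ⇒   f'(x) = 3·x^2 + 4·x
  g(x) = 4·x^3 + x^2   ⇒   g'(x) = 12·x^2 + 2·x
  lim(x→∞) f'(x)/g'(x) = lim(x→∞) (3·x^2 + 4·x)/(12·x^2 + 2·x)
  = 1/4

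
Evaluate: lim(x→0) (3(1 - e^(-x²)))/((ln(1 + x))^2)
This is a 0/0 indeterminate form.

Apply L'Hôpital's rule: differentiate numerator and denominator separately.
  f(x) = 3 - 3·e^(-x^2)   ⇒   f'(x) = 6·x·e^(-x^2)
  g(x) = ln(x + 1)^2   ⇒   g'(x) = 2·ln(x + 1)/(x + 1)
  lim(x→0) f'(x)/g'(x) = lim(x→0) (6·x·e^(-x^2))/(2·ln(x + 1)/(x + 1))
  = 3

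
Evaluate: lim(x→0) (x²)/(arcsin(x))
This is a 0/0 indeterminate form.

Apply L'Hôpital's rule: differentiate numerator and denominator separately.
  f(x) = x^2   ⇒   f'(x) = 2·x
  g(x) = asin(x)   ⇒   g'(x) = 1/sqrt(1 - x^2)
  lim(x→0) f'(x)/g'(x) = lim(x→0) (2·x)/(1/sqrt(1 - x^2))
  = 0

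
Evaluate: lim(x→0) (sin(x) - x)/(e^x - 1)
This is a 0/0 indeterminate form.

Apply L'Hôpital's rule: differentiate numerator and denominator separately.
  f(x) = -x + sin(x)   ⇒   f'(x) = cos(x) - 1
  g(x) = e^(x) - 1   ⇒   g'(x) = e^(x)
  lim(x→0) f'(x)/g'(x) = lim(x→0) (cos(x) - 1)/(e^(x))
  = 0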